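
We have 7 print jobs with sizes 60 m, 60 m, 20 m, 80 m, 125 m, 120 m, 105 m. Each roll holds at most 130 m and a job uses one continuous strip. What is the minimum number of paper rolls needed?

5

Total = 125 + 120 + 105 + 80 + 60 + 60 + 20 = 570 m.
Lower bound: ⌈570/130⌉ = 5 paper rolls.
A packing using 5 paper rolls:
  roll 1: 125 = 125
  roll 2: 120 = 120
  roll 3: 105 + 20 = 125
  roll 4: 80 = 80
  roll 5: 60 + 60 = 120
This matches the lower bound, so 5 is optimal.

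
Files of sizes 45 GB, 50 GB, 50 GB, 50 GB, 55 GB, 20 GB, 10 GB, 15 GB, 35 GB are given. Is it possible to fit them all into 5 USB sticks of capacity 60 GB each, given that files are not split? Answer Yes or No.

Total = 330 GB; ⌈330/60⌉ = 6.
At least 6 USB sticks are required, but only 5 are allowed.

No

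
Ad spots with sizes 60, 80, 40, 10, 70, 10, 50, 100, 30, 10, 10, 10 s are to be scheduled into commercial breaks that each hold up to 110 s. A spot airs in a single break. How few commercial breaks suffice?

5

Total = 100 + 80 + 70 + 60 + 50 + 40 + 30 + 10 + 10 + 10 + 10 + 10 = 480 s.
Lower bound: ⌈480/110⌉ = 5 commercial breaks.
A packing using 5 commercial breaks:
  break 1: 100 + 10 = 110
  break 2: 80 + 30 = 110
  break 3: 70 + 40 = 110
  break 4: 60 + 50 = 110
  break 5: 10 + 10 + 10 + 10 = 40
This matches the lower bound, so 5 is optimal.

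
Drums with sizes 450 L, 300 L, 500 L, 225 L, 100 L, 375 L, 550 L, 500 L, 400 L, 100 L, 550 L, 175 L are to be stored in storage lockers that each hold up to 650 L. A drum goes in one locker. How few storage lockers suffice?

Total = 550 + 550 + 500 + 500 + 450 + 400 + 375 + 300 + 225 + 175 + 100 + 100 = 4225 L.
Lower bound: ⌈4225/650⌉ = 7 storage lockers.
A packing using 8 storage lockers:
  locker 1: 550 + 100 = 650
  locker 2: 550 + 100 = 650
  locker 3: 500 = 500
  locker 4: 500 = 500
  locker 5: 450 + 175 = 625
  locker 6: 400 + 225 = 625
  locker 7: 375 = 375
  locker 8: 300 = 300
No arrangement into 7 storage lockers stays within capacity, so 8 is optimal.

8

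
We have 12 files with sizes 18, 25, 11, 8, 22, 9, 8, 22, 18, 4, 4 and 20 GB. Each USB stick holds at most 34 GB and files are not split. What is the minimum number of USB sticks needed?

6

Total = 25 + 22 + 22 + 20 + 18 + 18 + 11 + 9 + 8 + 8 + 4 + 4 = 169 GB.
Lower bound: ⌈169/34⌉ = 5 USB sticks.
Also, 6 files each exceed 17 GB, and no two of those can share a USB stick, so at least 6 USB sticks are needed.
A packing using 6 USB sticks:
  USB stick 1: 25 + 9 = 34
  USB stick 2: 22 + 11 = 33
  USB stick 3: 22 + 8 + 4 = 34
  USB stick 4: 20 + 8 + 4 = 32
  USB stick 5: 18 = 18
  USB stick 6: 18 = 18
This matches the lower bound, so 6 is optimal.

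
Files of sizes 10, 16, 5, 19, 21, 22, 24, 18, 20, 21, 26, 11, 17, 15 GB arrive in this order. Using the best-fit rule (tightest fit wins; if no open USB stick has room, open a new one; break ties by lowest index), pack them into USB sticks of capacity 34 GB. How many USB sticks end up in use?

  10 → USB stick 1 (new)  [load 10/34]
  16 → USB stick 1  [load 26/34]
  5 → USB stick 1  [load 31/34]
  19 → USB stick 2 (new)  [load 19/34]
  21 → USB stick 3 (new)  [load 21/34]
  22 → USB stick 4 (new)  [load 22/34]
  24 → USB stick 5 (new)  [load 24/34]
  18 → USB stick 6 (new)  [load 18/34]
  20 → USB stick 7 (new)  [load 20/34]
  21 → USB stick 8 (new)  [load 21/34]
  26 → USB stick 9 (new)  [load 26/34]
  11 → USB stick 4  [load 33/34]
  17 → USB stick 10 (new)  [load 17/34]
  15 → USB stick 2  [load 34/34]
10 USB sticks opened.

10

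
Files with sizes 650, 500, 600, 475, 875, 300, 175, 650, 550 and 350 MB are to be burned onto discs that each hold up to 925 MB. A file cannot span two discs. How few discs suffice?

Total = 875 + 650 + 650 + 600 + 550 + 500 + 475 + 350 + 300 + 175 = 5125 MB.
Lower bound: ⌈5125/925⌉ = 6 discs.
Also, 7 files each exceed 925/2 MB, and no two of those can share a disc, so at least 7 discs are needed.
A packing using 7 discs:
  disc 1: 875 = 875
  disc 2: 650 + 175 = 825
  disc 3: 650 = 650
  disc 4: 600 + 300 = 900
  disc 5: 550 + 350 = 900
  disc 6: 500 = 500
  disc 7: 475 = 475
This matches the lower bound, so 7 is optimal.

7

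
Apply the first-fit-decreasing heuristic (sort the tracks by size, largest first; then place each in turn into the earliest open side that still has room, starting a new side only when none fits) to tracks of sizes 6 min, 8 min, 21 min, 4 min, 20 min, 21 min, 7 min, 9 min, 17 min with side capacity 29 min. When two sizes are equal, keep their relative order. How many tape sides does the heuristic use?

4

Sorted descending: 21, 21, 20, 17, 9, 8, 7, 6, 4.
  21 → side 1 (new)  [load 21/29]
  21 → side 2 (new)  [load 21/29]
  20 → side 3 (new)  [load 20/29]
  17 → side 4 (new)  [load 17/29]
  9 → side 3  [load 29/29]
  8 → side 1  [load 29/29]
  7 → side 2  [load 28/29]
  6 → side 4  [load 23/29]
  4 → side 4  [load 27/29]
4 tape sides opened.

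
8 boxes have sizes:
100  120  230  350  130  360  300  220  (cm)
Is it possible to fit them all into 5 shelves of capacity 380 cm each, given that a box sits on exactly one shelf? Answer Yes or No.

Total = 1810 cm; ⌈1810/380⌉ = 5.
The bound of 5 does not rule out 5, but exhaustive search shows no assignment into 5 shelves of capacity 380 cm exists — the minimum is 6.

No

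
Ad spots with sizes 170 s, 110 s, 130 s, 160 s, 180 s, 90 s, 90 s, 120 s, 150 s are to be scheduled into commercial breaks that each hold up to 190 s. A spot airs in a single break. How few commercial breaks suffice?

Total = 180 + 170 + 160 + 150 + 130 + 120 + 110 + 90 + 90 = 1200 s.
Lower bound: ⌈1200/190⌉ = 7 commercial breaks.
A packing using 8 commercial breaks:
  break 1: 180 = 180
  break 2: 170 = 170
  break 3: 160 = 160
  break 4: 150 = 150
  break 5: 130 = 130
  break 6: 120 = 120
  break 7: 110 = 110
  break 8: 90 + 90 = 180
No arrangement into 7 commercial breaks stays within capacity, so 8 is optimal.

8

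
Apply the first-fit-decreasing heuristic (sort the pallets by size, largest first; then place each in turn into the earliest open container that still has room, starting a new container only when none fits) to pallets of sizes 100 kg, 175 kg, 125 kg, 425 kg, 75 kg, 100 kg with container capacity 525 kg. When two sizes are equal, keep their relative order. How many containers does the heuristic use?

2

Sorted descending: 425, 175, 125, 100, 100, 75.
  425 → container 1 (new)  [load 425/525]
  175 → container 2 (new)  [load 175/525]
  125 → container 2  [load 300/525]
  100 → container 1  [load 525/525]
  100 → container 2  [load 400/525]
  75 → container 2  [load 475/525]
2 containers opened.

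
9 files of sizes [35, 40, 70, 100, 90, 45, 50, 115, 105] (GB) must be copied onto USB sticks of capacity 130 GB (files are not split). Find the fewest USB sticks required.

Total = 115 + 105 + 100 + 90 + 70 + 50 + 45 + 40 + 35 = 650 GB.
Lower bound: ⌈650/130⌉ = 5 USB sticks.
A packing using 6 USB sticks:
  USB stick 1: 115 = 115
  USB stick 2: 105 = 105
  USB stick 3: 100 = 100
  USB stick 4: 90 + 40 = 130
  USB stick 5: 70 + 50 = 120
  USB stick 6: 45 + 35 = 80
No arrangement into 5 USB sticks stays within capacity, so 6 is optimal.

6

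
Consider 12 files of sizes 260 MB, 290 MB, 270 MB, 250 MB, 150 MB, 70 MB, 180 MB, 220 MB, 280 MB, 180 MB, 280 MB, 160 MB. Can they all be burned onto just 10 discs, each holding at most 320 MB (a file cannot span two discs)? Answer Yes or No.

A valid assignment using 10 discs:
  disc 1: 290 = 290
  disc 2: 280 = 280
  disc 3: 280 = 280
  disc 4: 270 = 270
  disc 5: 260 = 260
  disc 6: 250 + 70 = 320
  disc 7: 220 = 220
  disc 8: 180 = 180
  disc 9: 180 = 180
  disc 10: 160 + 150 = 310
Every load is within 320 MB, so 10 discs suffice.

Yes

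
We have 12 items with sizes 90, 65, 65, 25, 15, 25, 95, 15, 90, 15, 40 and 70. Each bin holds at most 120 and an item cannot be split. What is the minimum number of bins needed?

6

Total = 95 + 90 + 90 + 70 + 65 + 65 + 40 + 25 + 25 + 15 + 15 + 15 = 610.
Lower bound: ⌈610/120⌉ = 6 bins.
A packing using 6 bins:
  bin 1: 95 + 25 = 120
  bin 2: 90 + 25 = 115
  bin 3: 90 + 15 + 15 = 120
  bin 4: 70 + 40 = 110
  bin 5: 65 + 15 = 80
  bin 6: 65 = 65
This matches the lower bound, so 6 is optimal.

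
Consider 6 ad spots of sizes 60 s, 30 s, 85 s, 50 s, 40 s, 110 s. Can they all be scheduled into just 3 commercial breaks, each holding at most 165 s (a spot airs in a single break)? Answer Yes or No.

A valid assignment using 3 commercial breaks:
  break 1: 110 + 50 = 160
  break 2: 85 + 60 = 145
  break 3: 40 + 30 = 70
Every load is within 165 s, so 3 commercial breaks suffice.

Yes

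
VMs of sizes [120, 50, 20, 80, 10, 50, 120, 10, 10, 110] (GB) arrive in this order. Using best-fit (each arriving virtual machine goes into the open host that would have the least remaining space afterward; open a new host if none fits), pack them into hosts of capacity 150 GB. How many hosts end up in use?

  120 → host 1 (new)  [load 120/150]
  50 → host 2 (new)  [load 50/150]
  20 → host 1  [load 140/150]
  80 → host 2  [load 130/150]
  10 → host 1  [load 150/150]
  50 → host 3 (new)  [load 50/150]
  120 → host 4 (new)  [load 120/150]
  10 → host 2  [load 140/150]
  10 → host 2  [load 150/150]
  110 → host 5 (new)  [load 110/150]
5 hosts opened.

5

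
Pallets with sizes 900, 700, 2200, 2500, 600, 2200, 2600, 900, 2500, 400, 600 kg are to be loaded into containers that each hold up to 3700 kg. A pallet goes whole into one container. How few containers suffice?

Total = 2600 + 2500 + 2500 + 2200 + 2200 + 900 + 900 + 700 + 600 + 600 + 400 = 16100 kg.
Lower bound: ⌈16100/3700⌉ = 5 containers.
A packing using 5 containers:
  container 1: 2600 + 900 = 3500
  container 2: 2500 + 900 = 3400
  container 3: 2500 + 700 + 400 = 3600
  container 4: 2200 + 600 + 600 = 3400
  container 5: 2200 = 2200
This matches the lower bound, so 5 is optimal.

5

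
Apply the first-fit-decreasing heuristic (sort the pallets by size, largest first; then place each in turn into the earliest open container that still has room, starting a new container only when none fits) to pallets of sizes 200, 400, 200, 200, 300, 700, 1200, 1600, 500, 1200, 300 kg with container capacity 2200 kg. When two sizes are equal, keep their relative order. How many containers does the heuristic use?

Sorted descending: 1600, 1200, 1200, 700, 500, 400, 300, 300, 200, 200, 200.
  1600 → container 1 (new)  [load 1600/2200]
  1200 → container 2 (new)  [load 1200/2200]
  1200 → container 3 (new)  [load 1200/2200]
  700 → container 2  [load 1900/2200]
  500 → container 1  [load 2100/2200]
  400 → container 3  [load 1600/2200]
  300 → container 2  [load 2200/2200]
  300 → container 3  [load 1900/2200]
  200 → container 3  [load 2100/2200]
  200 → container 4 (new)  [load 200/2200]
  200 → container 4  [load 400/2200]
4 containers opened.

4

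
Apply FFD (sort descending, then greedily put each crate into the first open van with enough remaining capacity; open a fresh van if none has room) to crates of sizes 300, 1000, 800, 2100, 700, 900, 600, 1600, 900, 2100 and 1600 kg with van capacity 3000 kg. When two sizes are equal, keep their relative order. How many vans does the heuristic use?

5

Sorted descending: 2100, 2100, 1600, 1600, 1000, 900, 900, 800, 700, 600, 300.
  2100 → van 1 (new)  [load 2100/3000]
  2100 → van 2 (new)  [load 2100/3000]
  1600 → van 3 (new)  [load 1600/3000]
  1600 → van 4 (new)  [load 1600/3000]
  1000 → van 3  [load 2600/3000]
  900 → van 1  [load 3000/3000]
  900 → van 2  [load 3000/3000]
  800 → van 4  [load 2400/3000]
  700 → van 5 (new)  [load 700/3000]
  600 → van 4  [load 3000/3000]
  300 → van 3  [load 2900/3000]
5 vans opened.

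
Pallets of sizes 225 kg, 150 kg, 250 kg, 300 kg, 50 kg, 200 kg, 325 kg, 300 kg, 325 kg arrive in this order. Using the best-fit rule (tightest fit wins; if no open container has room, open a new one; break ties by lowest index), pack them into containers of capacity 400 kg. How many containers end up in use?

7

  225 → container 1 (new)  [load 225/400]
  150 → container 1  [load 375/400]
  250 → container 2 (new)  [load 250/400]
  300 → container 3 (new)  [load 300/400]
  50 → container 3  [load 350/400]
  200 → container 4 (new)  [load 200/400]
  325 → container 5 (new)  [load 325/400]
  300 → container 6 (new)  [load 300/400]
  325 → container 7 (new)  [load 325/400]
7 containers opened.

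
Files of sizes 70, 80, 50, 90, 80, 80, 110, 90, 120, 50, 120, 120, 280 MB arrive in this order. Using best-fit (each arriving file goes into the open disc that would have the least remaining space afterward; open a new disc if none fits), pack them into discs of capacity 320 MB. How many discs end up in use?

  70 → disc 1 (new)  [load 70/320]
  80 → disc 1  [load 150/320]
  50 → disc 1  [load 200/320]
  90 → disc 1  [load 290/320]
  80 → disc 2 (new)  [load 80/320]
  80 → disc 2  [load 160/320]
  110 → disc 2  [load 270/320]
  90 → disc 3 (new)  [load 90/320]
  120 → disc 3  [load 210/320]
  50 → disc 2  [load 320/320]
  120 → disc 4 (new)  [load 120/320]
  120 → disc 4  [load 240/320]
  280 → disc 5 (new)  [load 280/320]
5 discs opened.

5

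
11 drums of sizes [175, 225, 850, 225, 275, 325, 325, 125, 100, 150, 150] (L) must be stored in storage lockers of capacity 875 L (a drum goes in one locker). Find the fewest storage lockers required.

4

Total = 850 + 325 + 325 + 275 + 225 + 225 + 175 + 150 + 150 + 125 + 100 = 2925 L.
Lower bound: ⌈2925/875⌉ = 4 storage lockers.
A packing using 4 storage lockers:
  locker 1: 850 = 850
  locker 2: 325 + 325 + 225 = 875
  locker 3: 275 + 225 + 175 + 150 = 825
  locker 4: 150 + 125 + 100 = 375
This matches the lower bound, so 4 is optimal.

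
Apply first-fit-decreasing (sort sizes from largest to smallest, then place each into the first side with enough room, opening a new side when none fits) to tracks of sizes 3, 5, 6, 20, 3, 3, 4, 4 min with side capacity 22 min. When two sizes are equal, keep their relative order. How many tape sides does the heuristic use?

3

Sorted descending: 20, 6, 5, 4, 4, 3, 3, 3.
  20 → side 1 (new)  [load 20/22]
  6 → side 2 (new)  [load 6/22]
  5 → side 2  [load 11/22]
  4 → side 2  [load 15/22]
  4 → side 2  [load 19/22]
  3 → side 2  [load 22/22]
  3 → side 3 (new)  [load 3/22]
  3 → side 3  [load 6/22]
3 tape sides opened.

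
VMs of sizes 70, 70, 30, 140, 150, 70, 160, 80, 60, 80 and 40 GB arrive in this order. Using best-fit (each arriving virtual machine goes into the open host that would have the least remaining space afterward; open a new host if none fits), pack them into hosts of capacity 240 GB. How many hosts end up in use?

5

  70 → host 1 (new)  [load 70/240]
  70 → host 1  [load 140/240]
  30 → host 1  [load 170/240]
  140 → host 2 (new)  [load 140/240]
  150 → host 3 (new)  [load 150/240]
  70 → host 1  [load 240/240]
  160 → host 4 (new)  [load 160/240]
  80 → host 4  [load 240/240]
  60 → host 3  [load 210/240]
  80 → host 2  [load 220/240]
  40 → host 5 (new)  [load 40/240]
5 hosts opened.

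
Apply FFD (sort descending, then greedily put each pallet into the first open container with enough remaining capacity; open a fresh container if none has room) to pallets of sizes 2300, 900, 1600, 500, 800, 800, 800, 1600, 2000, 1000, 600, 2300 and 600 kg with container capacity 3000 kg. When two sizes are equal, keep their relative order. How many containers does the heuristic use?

Sorted descending: 2300, 2300, 2000, 1600, 1600, 1000, 900, 800, 800, 800, 600, 600, 500.
  2300 → container 1 (new)  [load 2300/3000]
  2300 → container 2 (new)  [load 2300/3000]
  2000 → container 3 (new)  [load 2000/3000]
  1600 → container 4 (new)  [load 1600/3000]
  1600 → container 5 (new)  [load 1600/3000]
  1000 → container 3  [load 3000/3000]
  900 → container 4  [load 2500/3000]
  800 → container 5  [load 2400/3000]
  800 → container 6 (new)  [load 800/3000]
  800 → container 6  [load 1600/3000]
  600 → container 1  [load 2900/3000]
  600 → container 2  [load 2900/3000]
  500 → container 4  [load 3000/3000]
6 containers opened.

6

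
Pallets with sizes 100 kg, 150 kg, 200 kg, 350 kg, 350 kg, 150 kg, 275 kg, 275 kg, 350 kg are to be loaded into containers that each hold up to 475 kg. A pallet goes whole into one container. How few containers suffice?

Total = 350 + 350 + 350 + 275 + 275 + 200 + 150 + 150 + 100 = 2200 kg.
Lower bound: ⌈2200/475⌉ = 5 containers.
A packing using 6 containers:
  container 1: 350 + 100 = 450
  container 2: 350 = 350
  container 3: 350 = 350
  container 4: 275 + 200 = 475
  container 5: 275 + 150 = 425
  container 6: 150 = 150
No arrangement into 5 containers stays within capacity, so 6 is optimal.

6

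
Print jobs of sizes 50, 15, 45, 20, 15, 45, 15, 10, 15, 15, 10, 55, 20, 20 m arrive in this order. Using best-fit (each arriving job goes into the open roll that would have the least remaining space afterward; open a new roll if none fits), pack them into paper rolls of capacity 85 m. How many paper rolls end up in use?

  50 → roll 1 (new)  [load 50/85]
  15 → roll 1  [load 65/85]
  45 → roll 2 (new)  [load 45/85]
  20 → roll 1  [load 85/85]
  15 → roll 2  [load 60/85]
  45 → roll 3 (new)  [load 45/85]
  15 → roll 2  [load 75/85]
  10 → roll 2  [load 85/85]
  15 → roll 3  [load 60/85]
  15 → roll 3  [load 75/85]
  10 → roll 3  [load 85/85]
  55 → roll 4 (new)  [load 55/85]
  20 → roll 4  [load 75/85]
  20 → roll 5 (new)  [load 20/85]
5 paper rolls opened.

5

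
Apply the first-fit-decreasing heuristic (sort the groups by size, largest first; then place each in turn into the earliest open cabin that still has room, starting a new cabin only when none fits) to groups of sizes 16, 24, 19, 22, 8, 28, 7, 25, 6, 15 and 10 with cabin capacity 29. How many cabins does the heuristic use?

7

Sorted descending: 28, 25, 24, 22, 19, 16, 15, 10, 8, 7, 6.
  28 → cabin 1 (new)  [load 28/29]
  25 → cabin 2 (new)  [load 25/29]
  24 → cabin 3 (new)  [load 24/29]
  22 → cabin 4 (new)  [load 22/29]
  19 → cabin 5 (new)  [load 19/29]
  16 → cabin 6 (new)  [load 16/29]
  15 → cabin 7 (new)  [load 15/29]
  10 → cabin 5  [load 29/29]
  8 → cabin 6  [load 24/29]
  7 → cabin 4  [load 29/29]
  6 → cabin 7  [load 21/29]
7 cabins opened.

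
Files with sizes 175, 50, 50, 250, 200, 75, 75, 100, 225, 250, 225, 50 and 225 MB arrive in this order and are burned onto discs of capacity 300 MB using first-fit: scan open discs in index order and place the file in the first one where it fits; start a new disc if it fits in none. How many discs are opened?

  175 → disc 1 (new)  [load 175/300]
  50 → disc 1  [load 225/300]
  50 → disc 1  [load 275/300]
  250 → disc 2 (new)  [load 250/300]
  200 → disc 3 (new)  [load 200/300]
  75 → disc 3  [load 275/300]
  75 → disc 4 (new)  [load 75/300]
  100 → disc 4  [load 175/300]
  225 → disc 5 (new)  [load 225/300]
  250 → disc 6 (new)  [load 250/300]
  225 → disc 7 (new)  [load 225/300]
  50 → disc 2  [load 300/300]
  225 → disc 8 (new)  [load 225/300]
8 discs opened.

8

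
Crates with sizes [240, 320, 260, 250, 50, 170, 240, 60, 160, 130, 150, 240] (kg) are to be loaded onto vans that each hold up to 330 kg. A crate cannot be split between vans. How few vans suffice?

Total = 320 + 260 + 250 + 240 + 240 + 240 + 170 + 160 + 150 + 130 + 60 + 50 = 2270 kg.
Lower bound: ⌈2270/330⌉ = 7 vans.
A packing using 8 vans:
  van 1: 320 = 320
  van 2: 260 + 60 = 320
  van 3: 250 + 50 = 300
  van 4: 240 = 240
  van 5: 240 = 240
  van 6: 240 = 240
  van 7: 170 + 160 = 330
  van 8: 150 + 130 = 280
No arrangement into 7 vans stays within capacity, so 8 is optimal.

8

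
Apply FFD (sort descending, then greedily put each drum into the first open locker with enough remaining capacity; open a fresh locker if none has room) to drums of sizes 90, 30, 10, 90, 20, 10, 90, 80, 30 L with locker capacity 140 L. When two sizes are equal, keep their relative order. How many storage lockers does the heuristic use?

Sorted descending: 90, 90, 90, 80, 30, 30, 20, 10, 10.
  90 → locker 1 (new)  [load 90/140]
  90 → locker 2 (new)  [load 90/140]
  90 → locker 3 (new)  [load 90/140]
  80 → locker 4 (new)  [load 80/140]
  30 → locker 1  [load 120/140]
  30 → locker 2  [load 120/140]
  20 → locker 1  [load 140/140]
  10 → locker 2  [load 130/140]
  10 → locker 2  [load 140/140]
4 storage lockers opened.

4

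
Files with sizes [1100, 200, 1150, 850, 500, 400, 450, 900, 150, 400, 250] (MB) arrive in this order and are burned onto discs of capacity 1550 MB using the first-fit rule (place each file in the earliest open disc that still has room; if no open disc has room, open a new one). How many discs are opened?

5

  1100 → disc 1 (new)  [load 1100/1550]
  200 → disc 1  [load 1300/1550]
  1150 → disc 2 (new)  [load 1150/1550]
  850 → disc 3 (new)  [load 850/1550]
  500 → disc 3  [load 1350/1550]
  400 → disc 2  [load 1550/1550]
  450 → disc 4 (new)  [load 450/1550]
  900 → disc 4  [load 1350/1550]
  150 → disc 1  [load 1450/1550]
  400 → disc 5 (new)  [load 400/1550]
  250 → disc 5  [load 650/1550]
5 discs opened.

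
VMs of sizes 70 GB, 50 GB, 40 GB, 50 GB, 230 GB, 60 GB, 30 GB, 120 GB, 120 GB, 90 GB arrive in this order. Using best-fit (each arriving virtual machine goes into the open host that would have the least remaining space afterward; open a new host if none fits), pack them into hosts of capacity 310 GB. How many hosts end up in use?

4

  70 → host 1 (new)  [load 70/310]
  50 → host 1  [load 120/310]
  40 → host 1  [load 160/310]
  50 → host 1  [load 210/310]
  230 → host 2 (new)  [load 230/310]
  60 → host 2  [load 290/310]
  30 → host 1  [load 240/310]
  120 → host 3 (new)  [load 120/310]
  120 → host 3  [load 240/310]
  90 → host 4 (new)  [load 90/310]
4 hosts opened.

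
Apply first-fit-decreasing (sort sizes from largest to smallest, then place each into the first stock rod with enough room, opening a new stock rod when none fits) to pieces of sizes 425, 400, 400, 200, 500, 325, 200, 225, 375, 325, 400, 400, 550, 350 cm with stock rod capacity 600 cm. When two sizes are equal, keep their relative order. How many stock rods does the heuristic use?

Sorted descending: 550, 500, 425, 400, 400, 400, 400, 375, 350, 325, 325, 225, 200, 200.
  550 → stock rod 1 (new)  [load 550/600]
  500 → stock rod 2 (new)  [load 500/600]
  425 → stock rod 3 (new)  [load 425/600]
  400 → stock rod 4 (new)  [load 400/600]
  400 → stock rod 5 (new)  [load 400/600]
  400 → stock rod 6 (new)  [load 400/600]
  400 → stock rod 7 (new)  [load 400/600]
  375 → stock rod 8 (new)  [load 375/600]
  350 → stock rod 9 (new)  [load 350/600]
  325 → stock rod 10 (new)  [load 325/600]
  325 → stock rod 11 (new)  [load 325/600]
  225 → stock rod 8  [load 600/600]
  200 → stock rod 4  [load 600/600]
  200 → stock rod 5  [load 600/600]
11 stock rods opened.

11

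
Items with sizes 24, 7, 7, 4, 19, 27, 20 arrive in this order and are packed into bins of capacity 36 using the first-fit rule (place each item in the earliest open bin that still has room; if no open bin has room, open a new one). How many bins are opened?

4

  24 → bin 1 (new)  [load 24/36]
  7 → bin 1  [load 31/36]
  7 → bin 2 (new)  [load 7/36]
  4 → bin 1  [load 35/36]
  19 → bin 2  [load 26/36]
  27 → bin 3 (new)  [load 27/36]
  20 → bin 4 (new)  [load 20/36]
4 bins opened.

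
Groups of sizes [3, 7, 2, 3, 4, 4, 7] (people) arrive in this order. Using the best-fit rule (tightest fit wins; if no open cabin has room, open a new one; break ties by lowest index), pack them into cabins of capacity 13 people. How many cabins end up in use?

  3 → cabin 1 (new)  [load 3/13]
  7 → cabin 1  [load 10/13]
  2 → cabin 1  [load 12/13]
  3 → cabin 2 (new)  [load 3/13]
  4 → cabin 2  [load 7/13]
  4 → cabin 2  [load 11/13]
  7 → cabin 3 (new)  [load 7/13]
3 cabins opened.

3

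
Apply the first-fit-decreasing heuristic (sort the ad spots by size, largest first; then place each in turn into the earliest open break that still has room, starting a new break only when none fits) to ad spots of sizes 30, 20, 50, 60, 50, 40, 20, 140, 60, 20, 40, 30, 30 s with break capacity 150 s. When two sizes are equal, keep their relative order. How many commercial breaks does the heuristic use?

Sorted descending: 140, 60, 60, 50, 50, 40, 40, 30, 30, 30, 20, 20, 20.
  140 → break 1 (new)  [load 140/150]
  60 → break 2 (new)  [load 60/150]
  60 → break 2  [load 120/150]
  50 → break 3 (new)  [load 50/150]
  50 → break 3  [load 100/150]
  40 → break 3  [load 140/150]
  40 → break 4 (new)  [load 40/150]
  30 → break 2  [load 150/150]
  30 → break 4  [load 70/150]
  30 → break 4  [load 100/150]
  20 → break 4  [load 120/150]
  20 → break 4  [load 140/150]
  20 → break 5 (new)  [load 20/150]
5 commercial breaks opened.

5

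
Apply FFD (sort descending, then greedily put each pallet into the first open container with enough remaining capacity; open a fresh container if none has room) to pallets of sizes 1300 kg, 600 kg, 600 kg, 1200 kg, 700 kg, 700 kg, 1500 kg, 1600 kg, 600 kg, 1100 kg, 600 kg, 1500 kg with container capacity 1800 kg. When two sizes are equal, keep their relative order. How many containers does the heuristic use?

Sorted descending: 1600, 1500, 1500, 1300, 1200, 1100, 700, 700, 600, 600, 600, 600.
  1600 → container 1 (new)  [load 1600/1800]
  1500 → container 2 (new)  [load 1500/1800]
  1500 → container 3 (new)  [load 1500/1800]
  1300 → container 4 (new)  [load 1300/1800]
  1200 → container 5 (new)  [load 1200/1800]
  1100 → container 6 (new)  [load 1100/1800]
  700 → container 6  [load 1800/1800]
  700 → container 7 (new)  [load 700/1800]
  600 → container 5  [load 1800/1800]
  600 → container 7  [load 1300/1800]
  600 → container 8 (new)  [load 600/1800]
  600 → container 8  [load 1200/1800]
8 containers opened.

8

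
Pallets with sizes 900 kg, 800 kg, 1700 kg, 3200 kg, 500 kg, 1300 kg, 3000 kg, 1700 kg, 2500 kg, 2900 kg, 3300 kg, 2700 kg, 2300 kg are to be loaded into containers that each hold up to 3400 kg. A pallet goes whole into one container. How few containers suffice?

9

Total = 3300 + 3200 + 3000 + 2900 + 2700 + 2500 + 2300 + 1700 + 1700 + 1300 + 900 + 800 + 500 = 26800 kg.
Lower bound: ⌈26800/3400⌉ = 8 containers.
A packing using 9 containers:
  container 1: 3300 = 3300
  container 2: 3200 = 3200
  container 3: 3000 = 3000
  container 4: 2900 + 500 = 3400
  container 5: 2700 = 2700
  container 6: 2500 + 900 = 3400
  container 7: 2300 + 800 = 3100
  container 8: 1700 + 1700 = 3400
  container 9: 1300 = 1300
No arrangement into 8 containers stays within capacity, so 9 is optimal.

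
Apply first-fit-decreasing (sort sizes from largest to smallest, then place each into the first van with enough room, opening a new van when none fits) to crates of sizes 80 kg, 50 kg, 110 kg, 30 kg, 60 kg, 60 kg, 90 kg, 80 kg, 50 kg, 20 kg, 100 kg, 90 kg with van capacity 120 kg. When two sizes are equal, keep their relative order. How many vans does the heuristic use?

Sorted descending: 110, 100, 90, 90, 80, 80, 60, 60, 50, 50, 30, 20.
  110 → van 1 (new)  [load 110/120]
  100 → van 2 (new)  [load 100/120]
  90 → van 3 (new)  [load 90/120]
  90 → van 4 (new)  [load 90/120]
  80 → van 5 (new)  [load 80/120]
  80 → van 6 (new)  [load 80/120]
  60 → van 7 (new)  [load 60/120]
  60 → van 7  [load 120/120]
  50 → van 8 (new)  [load 50/120]
  50 → van 8  [load 100/120]
  30 → van 3  [load 120/120]
  20 → van 2  [load 120/120]
8 vans opened.

8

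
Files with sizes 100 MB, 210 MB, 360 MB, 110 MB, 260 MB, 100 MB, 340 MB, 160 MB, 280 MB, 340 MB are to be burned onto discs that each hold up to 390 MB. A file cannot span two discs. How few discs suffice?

7

Total = 360 + 340 + 340 + 280 + 260 + 210 + 160 + 110 + 100 + 100 = 2260 MB.
Lower bound: ⌈2260/390⌉ = 6 discs.
A packing using 7 discs:
  disc 1: 360 = 360
  disc 2: 340 = 340
  disc 3: 340 = 340
  disc 4: 280 + 110 = 390
  disc 5: 260 + 100 = 360
  disc 6: 210 + 160 = 370
  disc 7: 100 = 100
No arrangement into 6 discs stays within capacity, so 7 is optimal.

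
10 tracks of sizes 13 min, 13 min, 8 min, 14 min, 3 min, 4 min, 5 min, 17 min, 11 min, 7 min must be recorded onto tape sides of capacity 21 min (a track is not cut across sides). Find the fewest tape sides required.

Total = 17 + 14 + 13 + 13 + 11 + 8 + 7 + 5 + 4 + 3 = 95 min.
Lower bound: ⌈95/21⌉ = 5 tape sides.
A packing using 5 tape sides:
  side 1: 17 + 4 = 21
  side 2: 14 + 7 = 21
  side 3: 13 + 8 = 21
  side 4: 13 + 5 + 3 = 21
  side 5: 11 = 11
This matches the lower bound, so 5 is optimal.

5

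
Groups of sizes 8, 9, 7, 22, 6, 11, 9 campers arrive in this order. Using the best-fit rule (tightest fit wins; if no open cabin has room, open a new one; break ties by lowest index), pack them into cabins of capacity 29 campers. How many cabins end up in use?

3

  8 → cabin 1 (new)  [load 8/29]
  9 → cabin 1  [load 17/29]
  7 → cabin 1  [load 24/29]
  22 → cabin 2 (new)  [load 22/29]
  6 → cabin 2  [load 28/29]
  11 → cabin 3 (new)  [load 11/29]
  9 → cabin 3  [load 20/29]
3 cabins opened.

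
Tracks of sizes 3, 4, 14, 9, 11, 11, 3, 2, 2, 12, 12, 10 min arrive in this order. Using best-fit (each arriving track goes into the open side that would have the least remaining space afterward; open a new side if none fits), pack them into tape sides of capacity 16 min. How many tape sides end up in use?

  3 → side 1 (new)  [load 3/16]
  4 → side 1  [load 7/16]
  14 → side 2 (new)  [load 14/16]
  9 → side 1  [load 16/16]
  11 → side 3 (new)  [load 11/16]
  11 → side 4 (new)  [load 11/16]
  3 → side 3  [load 14/16]
  2 → side 2  [load 16/16]
  2 → side 3  [load 16/16]
  12 → side 5 (new)  [load 12/16]
  12 → side 6 (new)  [load 12/16]
  10 → side 7 (new)  [load 10/16]
7 tape sides opened.

7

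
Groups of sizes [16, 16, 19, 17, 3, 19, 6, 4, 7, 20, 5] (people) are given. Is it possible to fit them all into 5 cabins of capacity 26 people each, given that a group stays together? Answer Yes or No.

Total = 132 people; ⌈132/26⌉ = 6.
At least 6 cabins are required, but only 5 are allowed.

No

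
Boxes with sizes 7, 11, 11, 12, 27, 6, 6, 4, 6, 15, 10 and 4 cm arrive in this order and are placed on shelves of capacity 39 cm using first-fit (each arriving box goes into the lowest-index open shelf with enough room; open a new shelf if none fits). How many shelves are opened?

4

  7 → shelf 1 (new)  [load 7/39]
  11 → shelf 1  [load 18/39]
  11 → shelf 1  [load 29/39]
  12 → shelf 2 (new)  [load 12/39]
  27 → shelf 2  [load 39/39]
  6 → shelf 1  [load 35/39]
  6 → shelf 3 (new)  [load 6/39]
  4 → shelf 1  [load 39/39]
  6 → shelf 3  [load 12/39]
  15 → shelf 3  [load 27/39]
  10 → shelf 3  [load 37/39]
  4 → shelf 4 (new)  [load 4/39]
4 shelves opened.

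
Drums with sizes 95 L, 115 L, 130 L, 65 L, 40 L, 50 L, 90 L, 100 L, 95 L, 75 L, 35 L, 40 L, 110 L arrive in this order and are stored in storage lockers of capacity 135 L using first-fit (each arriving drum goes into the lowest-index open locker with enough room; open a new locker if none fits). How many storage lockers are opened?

9

  95 → locker 1 (new)  [load 95/135]
  115 → locker 2 (new)  [load 115/135]
  130 → locker 3 (new)  [load 130/135]
  65 → locker 4 (new)  [load 65/135]
  40 → locker 1  [load 135/135]
  50 → locker 4  [load 115/135]
  90 → locker 5 (new)  [load 90/135]
  100 → locker 6 (new)  [load 100/135]
  95 → locker 7 (new)  [load 95/135]
  75 → locker 8 (new)  [load 75/135]
  35 → locker 5  [load 125/135]
  40 → locker 7  [load 135/135]
  110 → locker 9 (new)  [load 110/135]
9 storage lockers opened.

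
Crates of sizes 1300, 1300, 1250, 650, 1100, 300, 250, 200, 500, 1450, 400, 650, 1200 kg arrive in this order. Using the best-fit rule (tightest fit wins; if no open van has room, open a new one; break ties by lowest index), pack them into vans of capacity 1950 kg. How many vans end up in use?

  1300 → van 1 (new)  [load 1300/1950]
  1300 → van 2 (new)  [load 1300/1950]
  1250 → van 3 (new)  [load 1250/1950]
  650 → van 1  [load 1950/1950]
  1100 → van 4 (new)  [load 1100/1950]
  300 → van 2  [load 1600/1950]
  250 → van 2  [load 1850/1950]
  200 → van 3  [load 1450/1950]
  500 → van 3  [load 1950/1950]
  1450 → van 5 (new)  [load 1450/1950]
  400 → van 5  [load 1850/1950]
  650 → van 4  [load 1750/1950]
  1200 → van 6 (new)  [load 1200/1950]
6 vans opened.

6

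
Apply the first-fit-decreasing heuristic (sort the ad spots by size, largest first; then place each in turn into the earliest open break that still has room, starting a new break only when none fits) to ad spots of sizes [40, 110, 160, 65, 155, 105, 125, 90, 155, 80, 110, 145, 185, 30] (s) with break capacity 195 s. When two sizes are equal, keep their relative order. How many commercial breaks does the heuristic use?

Sorted descending: 185, 160, 155, 155, 145, 125, 110, 110, 105, 90, 80, 65, 40, 30.
  185 → break 1 (new)  [load 185/195]
  160 → break 2 (new)  [load 160/195]
  155 → break 3 (new)  [load 155/195]
  155 → break 4 (new)  [load 155/195]
  145 → break 5 (new)  [load 145/195]
  125 → break 6 (new)  [load 125/195]
  110 → break 7 (new)  [load 110/195]
  110 → break 8 (new)  [load 110/195]
  105 → break 9 (new)  [load 105/195]
  90 → break 9  [load 195/195]
  80 → break 7  [load 190/195]
  65 → break 6  [load 190/195]
  40 → break 3  [load 195/195]
  30 → break 2  [load 190/195]
9 commercial breaks opened.

9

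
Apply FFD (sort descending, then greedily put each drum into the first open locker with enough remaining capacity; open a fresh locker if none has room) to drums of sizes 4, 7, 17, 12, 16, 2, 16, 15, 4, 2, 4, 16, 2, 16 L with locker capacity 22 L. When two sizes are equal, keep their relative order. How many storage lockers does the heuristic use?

7

Sorted descending: 17, 16, 16, 16, 16, 15, 12, 7, 4, 4, 4, 2, 2, 2.
  17 → locker 1 (new)  [load 17/22]
  16 → locker 2 (new)  [load 16/22]
  16 → locker 3 (new)  [load 16/22]
  16 → locker 4 (new)  [load 16/22]
  16 → locker 5 (new)  [load 16/22]
  15 → locker 6 (new)  [load 15/22]
  12 → locker 7 (new)  [load 12/22]
  7 → locker 6  [load 22/22]
  4 → locker 1  [load 21/22]
  4 → locker 2  [load 20/22]
  4 → locker 3  [load 20/22]
  2 → locker 2  [load 22/22]
  2 → locker 3  [load 22/22]
  2 → locker 4  [load 18/22]
7 storage lockers opened.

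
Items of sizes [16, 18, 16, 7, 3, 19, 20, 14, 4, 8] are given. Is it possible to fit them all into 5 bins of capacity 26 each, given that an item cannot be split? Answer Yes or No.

Total = 125; ⌈125/26⌉ = 5.
6 items each exceed half the capacity and cannot share a bin, forcing at least 6 bins.
At least 6 bins are required, but only 5 are allowed.

No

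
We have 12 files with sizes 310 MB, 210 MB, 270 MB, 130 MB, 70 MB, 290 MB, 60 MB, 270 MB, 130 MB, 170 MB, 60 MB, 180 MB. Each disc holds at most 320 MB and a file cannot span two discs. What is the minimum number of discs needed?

8

Total = 310 + 290 + 270 + 270 + 210 + 180 + 170 + 130 + 130 + 70 + 60 + 60 = 2150 MB.
Lower bound: ⌈2150/320⌉ = 7 discs.
A packing using 8 discs:
  disc 1: 310 = 310
  disc 2: 290 = 290
  disc 3: 270 = 270
  disc 4: 270 = 270
  disc 5: 210 + 70 = 280
  disc 6: 180 + 130 = 310
  disc 7: 170 + 130 = 300
  disc 8: 60 + 60 = 120
No arrangement into 7 discs stays within capacity, so 8 is optimal.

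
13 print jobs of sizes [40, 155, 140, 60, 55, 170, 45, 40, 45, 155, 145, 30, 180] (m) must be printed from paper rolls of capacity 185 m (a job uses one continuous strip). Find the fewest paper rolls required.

Total = 180 + 170 + 155 + 155 + 145 + 140 + 60 + 55 + 45 + 45 + 40 + 40 + 30 = 1260 m.
Lower bound: ⌈1260/185⌉ = 7 paper rolls.
A packing using 8 paper rolls:
  roll 1: 180 = 180
  roll 2: 170 = 170
  roll 3: 155 + 30 = 185
  roll 4: 155 = 155
  roll 5: 145 + 40 = 185
  roll 6: 140 + 45 = 185
  roll 7: 60 + 55 + 45 = 160
  roll 8: 40 = 40
No arrangement into 7 paper rolls stays within capacity, so 8 is optimal.

8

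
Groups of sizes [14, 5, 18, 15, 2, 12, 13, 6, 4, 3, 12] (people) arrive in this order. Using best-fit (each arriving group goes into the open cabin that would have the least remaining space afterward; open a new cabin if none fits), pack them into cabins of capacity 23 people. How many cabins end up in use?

  14 → cabin 1 (new)  [load 14/23]
  5 → cabin 1  [load 19/23]
  18 → cabin 2 (new)  [load 18/23]
  15 → cabin 3 (new)  [load 15/23]
  2 → cabin 1  [load 21/23]
  12 → cabin 4 (new)  [load 12/23]
  13 → cabin 5 (new)  [load 13/23]
  6 → cabin 3  [load 21/23]
  4 → cabin 2  [load 22/23]
  3 → cabin 5  [load 16/23]
  12 → cabin 6 (new)  [load 12/23]
6 cabins opened.

6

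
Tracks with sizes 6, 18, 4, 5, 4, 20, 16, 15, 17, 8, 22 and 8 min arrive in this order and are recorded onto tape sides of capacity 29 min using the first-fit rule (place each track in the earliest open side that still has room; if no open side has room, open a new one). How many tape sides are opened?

  6 → side 1 (new)  [load 6/29]
  18 → side 1  [load 24/29]
  4 → side 1  [load 28/29]
  5 → side 2 (new)  [load 5/29]
  4 → side 2  [load 9/29]
  20 → side 2  [load 29/29]
  16 → side 3 (new)  [load 16/29]
  15 → side 4 (new)  [load 15/29]
  17 → side 5 (new)  [load 17/29]
  8 → side 3  [load 24/29]
  22 → side 6 (new)  [load 22/29]
  8 → side 4  [load 23/29]
6 tape sides opened.

6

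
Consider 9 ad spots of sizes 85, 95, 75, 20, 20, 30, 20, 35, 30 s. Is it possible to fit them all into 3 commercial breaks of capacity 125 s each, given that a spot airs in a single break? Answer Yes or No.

Total = 410 s; ⌈410/125⌉ = 4.
At least 4 commercial breaks are required, but only 3 are allowed.

No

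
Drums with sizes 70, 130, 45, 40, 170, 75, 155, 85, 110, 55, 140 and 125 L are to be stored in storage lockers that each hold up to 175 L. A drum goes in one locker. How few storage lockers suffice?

8

Total = 170 + 155 + 140 + 130 + 125 + 110 + 85 + 75 + 70 + 55 + 45 + 40 = 1200 L.
Lower bound: ⌈1200/175⌉ = 7 storage lockers.
A packing using 8 storage lockers:
  locker 1: 170 = 170
  locker 2: 155 = 155
  locker 3: 140 = 140
  locker 4: 130 + 45 = 175
  locker 5: 125 + 40 = 165
  locker 6: 110 + 55 = 165
  locker 7: 85 + 75 = 160
  locker 8: 70 = 70
No arrangement into 7 storage lockers stays within capacity, so 8 is optimal.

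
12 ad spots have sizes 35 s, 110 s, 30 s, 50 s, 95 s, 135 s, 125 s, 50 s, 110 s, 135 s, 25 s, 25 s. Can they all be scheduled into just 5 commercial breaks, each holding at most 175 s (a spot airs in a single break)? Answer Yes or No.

Total = 925 s; ⌈925/175⌉ = 6.
At least 6 commercial breaks are required, but only 5 are allowed.

No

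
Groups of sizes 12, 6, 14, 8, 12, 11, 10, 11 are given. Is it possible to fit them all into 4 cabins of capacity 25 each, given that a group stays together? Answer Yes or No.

A valid assignment using 4 cabins:
  cabin 1: 14 + 11 = 25
  cabin 2: 12 + 12 = 24
  cabin 3: 11 + 10 = 21
  cabin 4: 8 + 6 = 14
Every load is within 25, so 4 cabins suffice.

Yes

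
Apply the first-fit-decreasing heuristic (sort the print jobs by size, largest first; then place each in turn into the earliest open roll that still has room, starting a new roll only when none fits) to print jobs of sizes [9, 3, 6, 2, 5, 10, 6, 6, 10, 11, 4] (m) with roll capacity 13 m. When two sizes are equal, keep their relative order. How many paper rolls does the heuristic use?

Sorted descending: 11, 10, 10, 9, 6, 6, 6, 5, 4, 3, 2.
  11 → roll 1 (new)  [load 11/13]
  10 → roll 2 (new)  [load 10/13]
  10 → roll 3 (new)  [load 10/13]
  9 → roll 4 (new)  [load 9/13]
  6 → roll 5 (new)  [load 6/13]
  6 → roll 5  [load 12/13]
  6 → roll 6 (new)  [load 6/13]
  5 → roll 6  [load 11/13]
  4 → roll 4  [load 13/13]
  3 → roll 2  [load 13/13]
  2 → roll 1  [load 13/13]
6 paper rolls opened.

6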